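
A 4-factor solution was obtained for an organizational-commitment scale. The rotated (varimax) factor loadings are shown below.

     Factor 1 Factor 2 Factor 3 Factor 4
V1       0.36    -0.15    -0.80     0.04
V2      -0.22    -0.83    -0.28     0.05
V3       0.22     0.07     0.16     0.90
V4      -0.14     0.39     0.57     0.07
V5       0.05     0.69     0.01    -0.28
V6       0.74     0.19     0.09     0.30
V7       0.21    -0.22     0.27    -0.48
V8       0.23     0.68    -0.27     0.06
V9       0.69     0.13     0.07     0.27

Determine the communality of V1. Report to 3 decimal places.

0.794

h² = 0.36² + (-0.15)² + (-0.80)² + 0.04² = 0.1296 + 0.0225 + 0.6400 + 0.0016 = 0.7937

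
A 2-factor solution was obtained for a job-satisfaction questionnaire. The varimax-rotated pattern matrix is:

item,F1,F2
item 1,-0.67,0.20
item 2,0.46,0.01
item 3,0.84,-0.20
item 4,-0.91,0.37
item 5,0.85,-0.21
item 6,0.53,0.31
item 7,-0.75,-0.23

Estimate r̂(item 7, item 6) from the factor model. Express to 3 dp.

r̂ = Σ λ_i·λ_j across factors = (-0.75)(0.53) + (-0.23)(0.31)
  = -0.3975 -0.0713 = -0.4688

-0.469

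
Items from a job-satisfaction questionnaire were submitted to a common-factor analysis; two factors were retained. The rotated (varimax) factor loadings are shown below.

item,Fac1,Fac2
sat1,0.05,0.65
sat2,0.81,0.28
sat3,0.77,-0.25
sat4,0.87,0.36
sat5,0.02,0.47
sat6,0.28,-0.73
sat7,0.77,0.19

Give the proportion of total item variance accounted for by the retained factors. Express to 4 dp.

SS loadings by factor: 2.6801, 1.4829; total = 4.1630.
Total variance with 7 standardized items is 7, so the solution explains 4.1630/7 = 0.5947.

0.5947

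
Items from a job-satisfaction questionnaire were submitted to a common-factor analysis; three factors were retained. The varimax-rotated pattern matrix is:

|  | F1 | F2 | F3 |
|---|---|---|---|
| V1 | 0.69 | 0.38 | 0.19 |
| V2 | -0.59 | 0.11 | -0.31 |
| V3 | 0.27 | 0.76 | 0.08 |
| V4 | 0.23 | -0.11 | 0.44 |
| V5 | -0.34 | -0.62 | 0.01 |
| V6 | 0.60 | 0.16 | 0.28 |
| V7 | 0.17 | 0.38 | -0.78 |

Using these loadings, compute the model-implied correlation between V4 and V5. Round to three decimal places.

r̂ = Σ λ_i·λ_j across factors = (0.23)(-0.34) + (-0.11)(-0.62) + (0.44)(0.01)
  = -0.0782 +0.0682 +0.0044 = -0.0056

-0.006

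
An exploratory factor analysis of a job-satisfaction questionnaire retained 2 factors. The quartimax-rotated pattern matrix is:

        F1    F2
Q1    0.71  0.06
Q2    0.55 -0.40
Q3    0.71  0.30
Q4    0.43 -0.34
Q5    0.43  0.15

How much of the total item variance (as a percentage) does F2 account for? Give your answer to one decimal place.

7.8%

SS loadings for F2 = 0.06² + (-0.40)² + 0.30² + (-0.34)² + 0.15² = 0.3917
With 5 standardized items, total variance = 5. Proportion = 0.3917/5 = 0.0783 → 7.83%.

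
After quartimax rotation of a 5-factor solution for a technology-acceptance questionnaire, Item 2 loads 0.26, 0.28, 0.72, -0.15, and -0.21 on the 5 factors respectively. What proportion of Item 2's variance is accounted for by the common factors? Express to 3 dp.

h² = 0.26² + 0.28² + 0.72² + (-0.15)² + (-0.21)² = 0.0676 + 0.0784 + 0.5184 + 0.0225 + 0.0441 = 0.7310

0.731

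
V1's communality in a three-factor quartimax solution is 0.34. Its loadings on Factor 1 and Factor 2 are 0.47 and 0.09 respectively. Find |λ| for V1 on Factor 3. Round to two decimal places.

0.33

Under orthogonal rotation h² = Σλ², so λ_Factor 3² = h² − (0.2290) = 0.34 − 0.2290 = 0.1110.
|λ| = √0.1110 = 0.3332.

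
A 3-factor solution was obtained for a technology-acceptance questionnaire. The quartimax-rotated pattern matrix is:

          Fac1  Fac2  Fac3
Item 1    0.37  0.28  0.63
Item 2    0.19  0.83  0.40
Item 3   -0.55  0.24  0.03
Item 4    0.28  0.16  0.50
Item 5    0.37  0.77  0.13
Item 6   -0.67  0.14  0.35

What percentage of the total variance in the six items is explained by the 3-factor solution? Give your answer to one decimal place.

Communalities: 0.6122, 0.8850, 0.3610, 0.3540, 0.7467, 0.5910; Σh² = 3.5499.
Total variance with 6 standardized items is 6, so the solution explains 3.5499/6 = 0.5917 = 59.16%.

59.2%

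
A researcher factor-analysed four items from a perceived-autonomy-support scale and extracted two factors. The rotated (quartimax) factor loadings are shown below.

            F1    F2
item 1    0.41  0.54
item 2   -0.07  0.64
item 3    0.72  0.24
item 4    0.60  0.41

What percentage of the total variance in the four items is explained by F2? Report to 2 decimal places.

SS loadings for F2 = 0.54² + 0.64² + 0.24² + 0.41² = 0.9269
With 4 standardized items, total variance = 4. Proportion = 0.9269/4 = 0.2317 → 23.17%.

23.17%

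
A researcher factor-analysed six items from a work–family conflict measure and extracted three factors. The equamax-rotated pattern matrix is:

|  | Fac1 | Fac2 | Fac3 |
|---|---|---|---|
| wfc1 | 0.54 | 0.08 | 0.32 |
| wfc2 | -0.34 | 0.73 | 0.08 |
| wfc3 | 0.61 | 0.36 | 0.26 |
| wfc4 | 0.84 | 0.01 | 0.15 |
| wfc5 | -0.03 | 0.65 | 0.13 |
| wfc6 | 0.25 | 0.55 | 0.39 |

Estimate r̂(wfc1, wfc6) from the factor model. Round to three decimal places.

r̂ = Σ λ_i·λ_j across factors = (0.54)(0.25) + (0.08)(0.55) + (0.32)(0.39)
  = +0.1350 +0.0440 +0.1248 = 0.3038

0.304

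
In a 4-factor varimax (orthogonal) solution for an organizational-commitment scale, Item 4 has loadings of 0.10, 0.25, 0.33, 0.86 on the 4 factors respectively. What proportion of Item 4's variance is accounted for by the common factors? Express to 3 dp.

h² = 0.10² + 0.25² + 0.33² + 0.86² = 0.0100 + 0.0625 + 0.1089 + 0.7396 = 0.9210

0.921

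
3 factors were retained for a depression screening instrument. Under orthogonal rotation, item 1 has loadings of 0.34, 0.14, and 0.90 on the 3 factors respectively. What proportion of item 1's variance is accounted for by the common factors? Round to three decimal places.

h² = 0.34² + 0.14² + 0.90² = 0.1156 + 0.0196 + 0.8100 = 0.9452

0.945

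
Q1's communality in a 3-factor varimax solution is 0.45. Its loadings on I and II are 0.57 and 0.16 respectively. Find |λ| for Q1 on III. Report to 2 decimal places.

0.32

Under orthogonal rotation h² = Σλ², so λ_III² = h² − (0.3505) = 0.45 − 0.3505 = 0.0995.
|λ| = √0.0995 = 0.3154.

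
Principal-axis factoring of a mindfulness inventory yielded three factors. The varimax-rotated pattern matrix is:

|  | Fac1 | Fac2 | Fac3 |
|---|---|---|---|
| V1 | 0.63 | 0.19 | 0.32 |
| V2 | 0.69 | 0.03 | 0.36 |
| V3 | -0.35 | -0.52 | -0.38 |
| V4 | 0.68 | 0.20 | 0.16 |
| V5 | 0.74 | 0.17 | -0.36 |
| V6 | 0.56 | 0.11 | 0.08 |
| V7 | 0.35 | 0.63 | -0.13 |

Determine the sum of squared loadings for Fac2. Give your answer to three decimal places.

0.785

SS loadings for Fac2 = 0.19² + 0.03² + (-0.52)² + 0.20² + 0.17² + 0.11² + 0.63² = 0.0361 + 0.0009 + 0.2704 + 0.0400 + 0.0289 + 0.0121 + 0.3969 = 0.7853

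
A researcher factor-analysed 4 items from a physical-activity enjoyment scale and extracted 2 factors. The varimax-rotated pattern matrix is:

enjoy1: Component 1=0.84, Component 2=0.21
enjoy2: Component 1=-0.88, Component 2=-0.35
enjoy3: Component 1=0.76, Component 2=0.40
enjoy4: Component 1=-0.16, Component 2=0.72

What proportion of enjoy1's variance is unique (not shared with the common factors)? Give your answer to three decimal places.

h² = 0.84² + 0.21² = 0.7056 + 0.0441 = 0.7497
Uniqueness u² = 1 − h² = 1 − 0.7497 = 0.2503

0.250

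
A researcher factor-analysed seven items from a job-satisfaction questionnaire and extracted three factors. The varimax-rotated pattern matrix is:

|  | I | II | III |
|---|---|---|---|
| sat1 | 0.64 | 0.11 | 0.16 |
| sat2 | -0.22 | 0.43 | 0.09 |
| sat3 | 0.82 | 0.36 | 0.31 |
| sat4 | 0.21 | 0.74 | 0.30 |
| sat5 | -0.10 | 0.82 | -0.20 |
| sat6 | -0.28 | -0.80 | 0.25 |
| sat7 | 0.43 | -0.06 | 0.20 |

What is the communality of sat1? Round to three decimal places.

h² = 0.64² + 0.11² + 0.16² = 0.4096 + 0.0121 + 0.0256 = 0.4473

0.447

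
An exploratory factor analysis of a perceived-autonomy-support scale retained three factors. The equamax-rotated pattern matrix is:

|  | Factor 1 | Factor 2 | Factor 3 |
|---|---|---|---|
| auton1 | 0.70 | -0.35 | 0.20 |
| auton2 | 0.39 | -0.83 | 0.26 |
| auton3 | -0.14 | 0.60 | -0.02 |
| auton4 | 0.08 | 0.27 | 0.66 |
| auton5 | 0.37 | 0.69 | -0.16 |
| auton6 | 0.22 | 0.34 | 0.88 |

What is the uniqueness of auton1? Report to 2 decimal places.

0.35

h² = 0.70² + (-0.35)² + 0.20² = 0.4900 + 0.1225 + 0.0400 = 0.6525
Uniqueness u² = 1 − h² = 1 − 0.6525 = 0.3475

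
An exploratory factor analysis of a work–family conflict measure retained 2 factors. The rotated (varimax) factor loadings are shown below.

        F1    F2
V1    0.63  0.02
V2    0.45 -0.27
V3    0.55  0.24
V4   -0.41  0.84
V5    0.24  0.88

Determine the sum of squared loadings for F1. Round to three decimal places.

1.128

SS loadings for F1 = 0.63² + 0.45² + 0.55² + (-0.41)² + 0.24² = 0.3969 + 0.2025 + 0.3025 + 0.1681 + 0.0576 = 1.1276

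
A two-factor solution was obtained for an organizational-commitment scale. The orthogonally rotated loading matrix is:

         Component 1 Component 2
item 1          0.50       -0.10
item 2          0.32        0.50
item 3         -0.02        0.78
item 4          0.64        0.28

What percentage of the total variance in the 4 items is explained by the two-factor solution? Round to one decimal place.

42.7%

Communalities: 0.2600, 0.3524, 0.6088, 0.4880; Σh² = 1.7092.
Total variance with 4 standardized items is 4, so the solution explains 1.7092/4 = 0.4273 = 42.73%.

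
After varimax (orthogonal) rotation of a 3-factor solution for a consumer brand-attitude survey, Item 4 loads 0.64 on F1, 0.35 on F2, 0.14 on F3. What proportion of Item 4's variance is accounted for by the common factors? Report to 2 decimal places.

h² = 0.64² + 0.35² + 0.14² = 0.4096 + 0.1225 + 0.0196 = 0.5517

0.55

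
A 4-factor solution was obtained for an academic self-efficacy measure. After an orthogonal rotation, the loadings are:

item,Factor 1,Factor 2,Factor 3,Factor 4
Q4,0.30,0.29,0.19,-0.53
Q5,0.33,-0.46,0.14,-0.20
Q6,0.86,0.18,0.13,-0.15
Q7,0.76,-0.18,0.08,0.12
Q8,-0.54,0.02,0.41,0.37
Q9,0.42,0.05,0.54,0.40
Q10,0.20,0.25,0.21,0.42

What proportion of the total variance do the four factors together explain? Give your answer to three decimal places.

0.552

SS loadings by factor: 2.0241, 0.4259, 0.5828, 0.8311; total = 3.8639.
Total variance with 7 standardized items is 7, so the solution explains 3.8639/7 = 0.5520.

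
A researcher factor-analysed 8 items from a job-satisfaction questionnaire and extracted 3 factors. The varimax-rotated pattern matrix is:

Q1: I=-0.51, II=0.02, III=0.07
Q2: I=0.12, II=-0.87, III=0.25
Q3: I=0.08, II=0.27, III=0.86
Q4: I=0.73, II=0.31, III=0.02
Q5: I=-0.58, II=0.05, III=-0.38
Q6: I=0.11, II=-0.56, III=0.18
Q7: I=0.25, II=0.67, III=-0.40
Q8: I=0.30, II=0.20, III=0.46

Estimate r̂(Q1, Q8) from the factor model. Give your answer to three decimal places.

-0.117

r̂ = Σ λ_i·λ_j across factors = (-0.51)(0.30) + (0.02)(0.20) + (0.07)(0.46)
  = -0.1530 +0.0040 +0.0322 = -0.1168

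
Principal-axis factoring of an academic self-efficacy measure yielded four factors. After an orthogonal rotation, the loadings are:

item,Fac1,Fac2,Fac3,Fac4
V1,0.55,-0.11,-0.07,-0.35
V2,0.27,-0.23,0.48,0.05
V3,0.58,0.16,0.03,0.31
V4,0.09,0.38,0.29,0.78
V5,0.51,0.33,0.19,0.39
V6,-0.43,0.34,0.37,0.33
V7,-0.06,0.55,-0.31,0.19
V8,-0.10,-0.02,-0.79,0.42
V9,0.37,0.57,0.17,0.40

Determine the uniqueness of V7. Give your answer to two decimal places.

0.56

h² = (-0.06)² + 0.55² + (-0.31)² + 0.19² = 0.0036 + 0.3025 + 0.0961 + 0.0361 = 0.4383
Uniqueness u² = 1 − h² = 1 − 0.4383 = 0.5617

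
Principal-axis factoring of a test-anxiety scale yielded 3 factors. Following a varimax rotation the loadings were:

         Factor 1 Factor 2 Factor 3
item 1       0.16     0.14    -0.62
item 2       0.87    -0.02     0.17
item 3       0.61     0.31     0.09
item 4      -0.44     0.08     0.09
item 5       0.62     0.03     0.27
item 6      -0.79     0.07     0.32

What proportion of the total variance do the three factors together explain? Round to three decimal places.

SS loadings by factor: 2.3567, 0.1283, 0.6048; total = 3.0898.
Total variance with 6 standardized items is 6, so the solution explains 3.0898/6 = 0.5150.

0.515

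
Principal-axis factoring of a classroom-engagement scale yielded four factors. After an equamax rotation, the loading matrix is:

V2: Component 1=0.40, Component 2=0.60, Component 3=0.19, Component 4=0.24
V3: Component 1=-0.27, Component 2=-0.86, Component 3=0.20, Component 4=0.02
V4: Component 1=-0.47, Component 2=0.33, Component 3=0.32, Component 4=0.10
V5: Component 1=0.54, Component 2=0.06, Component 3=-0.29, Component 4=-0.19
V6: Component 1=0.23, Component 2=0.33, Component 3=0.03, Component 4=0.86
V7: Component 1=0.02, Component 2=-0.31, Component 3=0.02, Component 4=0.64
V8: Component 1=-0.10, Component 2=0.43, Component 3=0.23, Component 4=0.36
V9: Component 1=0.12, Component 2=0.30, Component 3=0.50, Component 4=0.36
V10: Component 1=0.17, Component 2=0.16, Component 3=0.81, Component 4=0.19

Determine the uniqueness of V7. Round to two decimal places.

0.49

h² = 0.02² + (-0.31)² + 0.02² + 0.64² = 0.0004 + 0.0961 + 0.0004 + 0.4096 = 0.5065
Uniqueness u² = 1 − h² = 1 − 0.5065 = 0.4935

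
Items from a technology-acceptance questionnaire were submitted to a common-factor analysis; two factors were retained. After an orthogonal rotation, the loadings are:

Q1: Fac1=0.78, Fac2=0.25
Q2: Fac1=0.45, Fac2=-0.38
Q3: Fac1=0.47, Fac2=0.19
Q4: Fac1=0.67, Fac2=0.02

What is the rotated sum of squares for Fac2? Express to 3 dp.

0.243

SS loadings for Fac2 = 0.25² + (-0.38)² + 0.19² + 0.02² = 0.0625 + 0.1444 + 0.0361 + 0.0004 = 0.2434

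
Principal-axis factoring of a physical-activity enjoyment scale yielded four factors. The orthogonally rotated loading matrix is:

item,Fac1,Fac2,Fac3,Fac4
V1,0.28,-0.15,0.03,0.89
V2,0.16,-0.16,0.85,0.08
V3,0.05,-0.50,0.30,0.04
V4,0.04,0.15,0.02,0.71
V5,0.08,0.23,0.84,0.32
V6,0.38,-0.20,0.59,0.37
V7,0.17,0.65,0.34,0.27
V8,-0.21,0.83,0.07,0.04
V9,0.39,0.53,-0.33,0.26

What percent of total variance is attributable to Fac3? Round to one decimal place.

SS loadings for Fac3 = 0.03² + 0.85² + 0.30² + 0.02² + 0.84² + 0.59² + 0.34² + 0.07² + (-0.33)² = 2.0969
With 9 standardized items, total variance = 9. Proportion = 2.0969/9 = 0.2330 → 23.30%.

23.3%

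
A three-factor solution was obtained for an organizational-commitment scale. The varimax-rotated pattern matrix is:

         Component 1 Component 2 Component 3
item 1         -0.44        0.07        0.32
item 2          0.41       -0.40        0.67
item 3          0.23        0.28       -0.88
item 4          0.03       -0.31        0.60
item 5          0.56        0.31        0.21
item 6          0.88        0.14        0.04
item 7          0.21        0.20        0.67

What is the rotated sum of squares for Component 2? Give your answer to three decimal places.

SS loadings for Component 2 = 0.07² + (-0.40)² + 0.28² + (-0.31)² + 0.31² + 0.14² + 0.20² = 0.0049 + 0.1600 + 0.0784 + 0.0961 + 0.0961 + 0.0196 + 0.0400 = 0.4951

0.495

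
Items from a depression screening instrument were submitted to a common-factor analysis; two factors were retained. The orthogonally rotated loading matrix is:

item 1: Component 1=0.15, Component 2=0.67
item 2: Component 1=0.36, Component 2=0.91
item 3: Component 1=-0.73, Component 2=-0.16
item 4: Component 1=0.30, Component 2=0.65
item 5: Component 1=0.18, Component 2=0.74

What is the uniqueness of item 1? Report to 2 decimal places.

0.53

h² = 0.15² + 0.67² = 0.0225 + 0.4489 = 0.4714
Uniqueness u² = 1 − h² = 1 − 0.4714 = 0.5286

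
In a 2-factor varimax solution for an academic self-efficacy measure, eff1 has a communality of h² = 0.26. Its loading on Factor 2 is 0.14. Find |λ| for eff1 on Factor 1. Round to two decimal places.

0.49

Under orthogonal rotation h² = Σλ², so λ_Factor 1² = h² − (0.0196) = 0.26 − 0.0196 = 0.2404.
|λ| = √0.2404 = 0.4903.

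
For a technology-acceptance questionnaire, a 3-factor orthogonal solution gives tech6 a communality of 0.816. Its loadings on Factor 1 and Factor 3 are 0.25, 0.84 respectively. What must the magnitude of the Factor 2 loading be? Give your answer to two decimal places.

Under orthogonal rotation h² = Σλ², so λ_Factor 2² = h² − (0.7681) = 0.816 − 0.7681 = 0.0479.
|λ| = √0.0479 = 0.2189.

0.22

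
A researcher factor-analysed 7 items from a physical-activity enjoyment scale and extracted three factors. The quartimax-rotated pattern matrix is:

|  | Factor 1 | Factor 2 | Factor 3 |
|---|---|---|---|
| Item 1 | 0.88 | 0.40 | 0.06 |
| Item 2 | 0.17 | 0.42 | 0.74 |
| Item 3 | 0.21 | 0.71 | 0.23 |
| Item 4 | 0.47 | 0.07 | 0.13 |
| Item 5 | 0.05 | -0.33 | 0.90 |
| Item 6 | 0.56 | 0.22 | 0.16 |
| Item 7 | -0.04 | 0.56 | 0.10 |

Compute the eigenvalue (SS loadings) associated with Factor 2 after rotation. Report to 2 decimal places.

SS loadings for Factor 2 = 0.40² + 0.42² + 0.71² + 0.07² + (-0.33)² + 0.22² + 0.56² = 0.1600 + 0.1764 + 0.5041 + 0.0049 + 0.1089 + 0.0484 + 0.3136 = 1.3163

1.32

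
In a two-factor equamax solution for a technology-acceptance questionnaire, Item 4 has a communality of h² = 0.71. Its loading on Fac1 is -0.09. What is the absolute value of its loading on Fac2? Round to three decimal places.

Under orthogonal rotation h² = Σλ², so λ_Fac2² = h² − (0.0081) = 0.71 − 0.0081 = 0.7019.
|λ| = √0.7019 = 0.8378.

0.838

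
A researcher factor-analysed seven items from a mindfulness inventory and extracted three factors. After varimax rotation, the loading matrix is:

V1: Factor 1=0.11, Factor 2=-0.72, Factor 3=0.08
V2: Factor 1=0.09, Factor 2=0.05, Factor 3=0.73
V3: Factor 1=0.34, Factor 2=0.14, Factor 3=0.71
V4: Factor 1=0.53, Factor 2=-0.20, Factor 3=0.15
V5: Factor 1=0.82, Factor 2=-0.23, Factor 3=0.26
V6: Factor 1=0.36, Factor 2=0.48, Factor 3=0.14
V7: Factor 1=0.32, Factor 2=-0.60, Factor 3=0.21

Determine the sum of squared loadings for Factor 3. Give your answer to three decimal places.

1.197

SS loadings for Factor 3 = 0.08² + 0.73² + 0.71² + 0.15² + 0.26² + 0.14² + 0.21² = 0.0064 + 0.5329 + 0.5041 + 0.0225 + 0.0676 + 0.0196 + 0.0441 = 1.1972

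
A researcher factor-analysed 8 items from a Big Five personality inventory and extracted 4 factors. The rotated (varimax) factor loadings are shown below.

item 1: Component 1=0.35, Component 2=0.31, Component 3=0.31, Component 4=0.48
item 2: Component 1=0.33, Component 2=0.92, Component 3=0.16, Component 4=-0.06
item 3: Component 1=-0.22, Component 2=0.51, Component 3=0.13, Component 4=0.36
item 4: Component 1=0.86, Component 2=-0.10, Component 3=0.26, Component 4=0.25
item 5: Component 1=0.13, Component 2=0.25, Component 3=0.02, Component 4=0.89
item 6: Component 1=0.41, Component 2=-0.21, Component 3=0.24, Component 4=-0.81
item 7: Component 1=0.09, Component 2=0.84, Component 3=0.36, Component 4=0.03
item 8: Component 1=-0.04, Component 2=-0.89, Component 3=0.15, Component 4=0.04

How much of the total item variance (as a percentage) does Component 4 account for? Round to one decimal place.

SS loadings for Component 4 = 0.48² + (-0.06)² + 0.36² + 0.25² + 0.89² + (-0.81)² + 0.03² + 0.04² = 1.8768
With 8 standardized items, total variance = 8. Proportion = 1.8768/8 = 0.2346 → 23.46%.

23.5%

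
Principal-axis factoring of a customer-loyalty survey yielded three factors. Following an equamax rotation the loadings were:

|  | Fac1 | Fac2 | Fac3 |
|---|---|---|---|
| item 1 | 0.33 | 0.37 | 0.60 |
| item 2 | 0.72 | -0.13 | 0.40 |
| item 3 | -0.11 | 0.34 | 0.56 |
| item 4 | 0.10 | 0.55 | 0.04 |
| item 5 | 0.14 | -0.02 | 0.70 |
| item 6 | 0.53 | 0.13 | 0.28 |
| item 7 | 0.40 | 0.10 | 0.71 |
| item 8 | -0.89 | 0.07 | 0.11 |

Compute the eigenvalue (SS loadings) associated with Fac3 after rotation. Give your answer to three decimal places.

SS loadings for Fac3 = 0.60² + 0.40² + 0.56² + 0.04² + 0.70² + 0.28² + 0.71² + 0.11² = 0.3600 + 0.1600 + 0.3136 + 0.0016 + 0.4900 + 0.0784 + 0.5041 + 0.0121 = 1.9198

1.920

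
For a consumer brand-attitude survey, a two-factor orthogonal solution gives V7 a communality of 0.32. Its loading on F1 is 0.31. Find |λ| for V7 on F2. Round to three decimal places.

0.473

Under orthogonal rotation h² = Σλ², so λ_F2² = h² − (0.0961) = 0.32 − 0.0961 = 0.2239.
|λ| = √0.2239 = 0.4732.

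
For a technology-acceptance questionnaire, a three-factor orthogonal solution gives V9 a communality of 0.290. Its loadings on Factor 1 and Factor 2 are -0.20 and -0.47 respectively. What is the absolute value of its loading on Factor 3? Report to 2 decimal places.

0.17

Under orthogonal rotation h² = Σλ², so λ_Factor 3² = h² − (0.2609) = 0.290 − 0.2609 = 0.0291.
|λ| = √0.0291 = 0.1706.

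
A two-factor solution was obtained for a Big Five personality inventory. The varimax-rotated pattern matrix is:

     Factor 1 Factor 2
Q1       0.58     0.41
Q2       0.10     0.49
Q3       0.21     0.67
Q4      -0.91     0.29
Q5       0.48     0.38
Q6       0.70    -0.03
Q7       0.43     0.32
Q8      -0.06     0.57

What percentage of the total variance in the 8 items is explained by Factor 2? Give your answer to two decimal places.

18.92%

SS loadings for Factor 2 = 0.41² + 0.49² + 0.67² + 0.29² + 0.38² + (-0.03)² + 0.32² + 0.57² = 1.5138
With 8 standardized items, total variance = 8. Proportion = 1.5138/8 = 0.1892 → 18.92%.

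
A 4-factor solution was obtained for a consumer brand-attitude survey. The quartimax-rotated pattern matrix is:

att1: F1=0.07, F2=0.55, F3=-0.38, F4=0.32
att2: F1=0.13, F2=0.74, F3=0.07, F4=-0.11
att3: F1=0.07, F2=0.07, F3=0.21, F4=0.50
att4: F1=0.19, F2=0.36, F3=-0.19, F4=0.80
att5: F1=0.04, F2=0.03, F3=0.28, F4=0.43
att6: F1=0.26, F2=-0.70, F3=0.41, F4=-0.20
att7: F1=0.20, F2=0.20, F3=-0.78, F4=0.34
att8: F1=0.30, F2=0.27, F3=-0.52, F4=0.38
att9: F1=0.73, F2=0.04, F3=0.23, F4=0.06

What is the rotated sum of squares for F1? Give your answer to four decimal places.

SS loadings for F1 = 0.07² + 0.13² + 0.07² + 0.19² + 0.04² + 0.26² + 0.20² + 0.30² + 0.73² = 0.0049 + 0.0169 + 0.0049 + 0.0361 + 0.0016 + 0.0676 + 0.0400 + 0.0900 + 0.5329 = 0.7949

0.7949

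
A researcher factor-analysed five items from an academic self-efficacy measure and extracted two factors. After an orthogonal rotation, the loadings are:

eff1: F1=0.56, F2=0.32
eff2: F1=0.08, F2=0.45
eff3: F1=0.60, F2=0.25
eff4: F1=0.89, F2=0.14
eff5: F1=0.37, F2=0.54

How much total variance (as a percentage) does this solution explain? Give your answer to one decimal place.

SS loadings by factor: 1.6090, 0.6786; total = 2.2876.
Total variance with 5 standardized items is 5, so the solution explains 2.2876/5 = 0.4575 = 45.75%.

45.8%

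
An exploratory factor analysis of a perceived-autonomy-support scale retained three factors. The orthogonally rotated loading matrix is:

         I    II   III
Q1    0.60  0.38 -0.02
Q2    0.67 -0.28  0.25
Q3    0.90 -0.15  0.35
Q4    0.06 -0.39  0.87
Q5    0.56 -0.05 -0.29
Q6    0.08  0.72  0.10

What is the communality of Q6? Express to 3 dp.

0.535

h² = 0.08² + 0.72² + 0.10² = 0.0064 + 0.5184 + 0.0100 = 0.5348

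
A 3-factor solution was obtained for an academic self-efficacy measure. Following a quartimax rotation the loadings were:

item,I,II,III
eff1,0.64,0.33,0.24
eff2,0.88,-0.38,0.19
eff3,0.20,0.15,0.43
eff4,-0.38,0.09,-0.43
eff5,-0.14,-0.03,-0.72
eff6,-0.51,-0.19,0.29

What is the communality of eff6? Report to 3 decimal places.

h² = (-0.51)² + (-0.19)² + 0.29² = 0.2601 + 0.0361 + 0.0841 = 0.3803

0.380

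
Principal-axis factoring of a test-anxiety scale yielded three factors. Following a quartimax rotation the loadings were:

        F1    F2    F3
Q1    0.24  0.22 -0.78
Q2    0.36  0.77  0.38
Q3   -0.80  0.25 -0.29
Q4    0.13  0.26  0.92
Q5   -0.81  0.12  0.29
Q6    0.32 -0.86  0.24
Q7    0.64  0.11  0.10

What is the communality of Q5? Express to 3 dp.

0.755

h² = (-0.81)² + 0.12² + 0.29² = 0.6561 + 0.0144 + 0.0841 = 0.7546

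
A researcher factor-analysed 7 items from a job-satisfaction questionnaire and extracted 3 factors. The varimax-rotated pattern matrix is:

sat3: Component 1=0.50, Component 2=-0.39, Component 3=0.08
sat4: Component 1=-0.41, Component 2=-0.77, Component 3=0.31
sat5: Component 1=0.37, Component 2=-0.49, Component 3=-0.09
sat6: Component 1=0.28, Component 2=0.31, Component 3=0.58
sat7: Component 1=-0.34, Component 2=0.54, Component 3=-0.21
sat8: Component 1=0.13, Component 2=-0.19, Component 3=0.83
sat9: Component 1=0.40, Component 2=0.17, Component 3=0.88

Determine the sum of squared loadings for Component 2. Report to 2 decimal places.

SS loadings for Component 2 = (-0.39)² + (-0.77)² + (-0.49)² + 0.31² + 0.54² + (-0.19)² + 0.17² = 0.1521 + 0.5929 + 0.2401 + 0.0961 + 0.2916 + 0.0361 + 0.0289 = 1.4378

1.44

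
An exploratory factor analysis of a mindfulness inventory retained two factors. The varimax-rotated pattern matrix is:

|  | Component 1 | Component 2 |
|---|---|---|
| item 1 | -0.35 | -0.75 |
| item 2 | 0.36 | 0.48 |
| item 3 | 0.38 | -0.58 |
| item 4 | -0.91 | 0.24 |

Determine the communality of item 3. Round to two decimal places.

h² = 0.38² + (-0.58)² = 0.1444 + 0.3364 = 0.4808

0.48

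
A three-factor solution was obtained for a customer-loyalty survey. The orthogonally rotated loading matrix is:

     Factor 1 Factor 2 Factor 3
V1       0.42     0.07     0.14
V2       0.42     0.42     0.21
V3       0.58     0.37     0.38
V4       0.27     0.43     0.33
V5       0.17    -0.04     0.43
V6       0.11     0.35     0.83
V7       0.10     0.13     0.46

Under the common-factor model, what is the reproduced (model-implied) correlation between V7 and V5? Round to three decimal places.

r̂ = Σ λ_i·λ_j across factors = (0.10)(0.17) + (0.13)(-0.04) + (0.46)(0.43)
  = +0.0170 -0.0052 +0.1978 = 0.2096

0.210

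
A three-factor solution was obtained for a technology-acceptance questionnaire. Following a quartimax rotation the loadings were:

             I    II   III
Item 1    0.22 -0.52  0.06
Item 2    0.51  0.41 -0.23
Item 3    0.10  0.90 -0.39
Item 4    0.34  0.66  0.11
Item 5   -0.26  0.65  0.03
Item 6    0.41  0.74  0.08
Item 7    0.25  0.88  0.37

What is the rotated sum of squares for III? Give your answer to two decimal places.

SS loadings for III = 0.06² + (-0.23)² + (-0.39)² + 0.11² + 0.03² + 0.08² + 0.37² = 0.0036 + 0.0529 + 0.1521 + 0.0121 + 0.0009 + 0.0064 + 0.1369 = 0.3649

0.36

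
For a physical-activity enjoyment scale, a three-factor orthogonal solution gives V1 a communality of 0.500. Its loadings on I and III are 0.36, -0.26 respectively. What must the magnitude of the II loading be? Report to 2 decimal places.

0.55

Under orthogonal rotation h² = Σλ², so λ_II² = h² − (0.1972) = 0.500 − 0.1972 = 0.3028.
|λ| = √0.3028 = 0.5503.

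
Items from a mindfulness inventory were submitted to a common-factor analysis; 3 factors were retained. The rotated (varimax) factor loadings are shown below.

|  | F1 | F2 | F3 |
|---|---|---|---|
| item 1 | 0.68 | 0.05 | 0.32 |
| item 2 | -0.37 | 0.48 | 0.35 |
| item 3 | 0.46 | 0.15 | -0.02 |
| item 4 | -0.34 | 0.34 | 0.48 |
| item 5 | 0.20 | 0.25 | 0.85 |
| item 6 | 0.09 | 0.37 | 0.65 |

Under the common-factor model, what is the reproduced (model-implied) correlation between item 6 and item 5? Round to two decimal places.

0.66

r̂ = Σ λ_i·λ_j across factors = (0.09)(0.20) + (0.37)(0.25) + (0.65)(0.85)
  = +0.0180 +0.0925 +0.5525 = 0.6630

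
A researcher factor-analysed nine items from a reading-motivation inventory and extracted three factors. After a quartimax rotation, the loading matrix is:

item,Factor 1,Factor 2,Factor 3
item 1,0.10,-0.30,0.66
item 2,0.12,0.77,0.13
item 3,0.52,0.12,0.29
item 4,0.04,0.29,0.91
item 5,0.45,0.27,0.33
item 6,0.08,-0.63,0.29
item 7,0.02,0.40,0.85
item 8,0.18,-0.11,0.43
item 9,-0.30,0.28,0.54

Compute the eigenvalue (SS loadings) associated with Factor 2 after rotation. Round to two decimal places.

1.50

SS loadings for Factor 2 = (-0.30)² + 0.77² + 0.12² + 0.29² + 0.27² + (-0.63)² + 0.40² + (-0.11)² + 0.28² = 0.0900 + 0.5929 + 0.0144 + 0.0841 + 0.0729 + 0.3969 + 0.1600 + 0.0121 + 0.0784 = 1.5017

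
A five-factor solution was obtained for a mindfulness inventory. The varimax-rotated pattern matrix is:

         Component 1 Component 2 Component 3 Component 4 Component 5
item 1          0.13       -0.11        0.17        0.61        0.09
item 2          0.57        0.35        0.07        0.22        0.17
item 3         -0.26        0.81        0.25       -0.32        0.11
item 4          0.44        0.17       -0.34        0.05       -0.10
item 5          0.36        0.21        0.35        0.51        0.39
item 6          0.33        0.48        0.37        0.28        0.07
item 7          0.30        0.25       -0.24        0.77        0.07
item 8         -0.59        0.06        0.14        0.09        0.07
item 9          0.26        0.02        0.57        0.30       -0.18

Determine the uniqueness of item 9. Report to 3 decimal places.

h² = 0.26² + 0.02² + 0.57² + 0.30² + (-0.18)² = 0.0676 + 0.0004 + 0.3249 + 0.0900 + 0.0324 = 0.5153
Uniqueness u² = 1 − h² = 1 − 0.5153 = 0.4847

0.485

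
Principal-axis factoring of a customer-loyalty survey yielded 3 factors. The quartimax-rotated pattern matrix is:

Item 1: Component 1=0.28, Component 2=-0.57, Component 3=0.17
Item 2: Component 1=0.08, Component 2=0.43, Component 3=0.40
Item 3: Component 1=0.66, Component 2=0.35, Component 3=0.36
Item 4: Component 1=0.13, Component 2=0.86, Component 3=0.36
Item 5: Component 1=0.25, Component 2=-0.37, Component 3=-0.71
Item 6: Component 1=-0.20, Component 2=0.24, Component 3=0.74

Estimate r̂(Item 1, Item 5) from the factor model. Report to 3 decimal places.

0.160

r̂ = Σ λ_i·λ_j across factors = (0.28)(0.25) + (-0.57)(-0.37) + (0.17)(-0.71)
  = +0.0700 +0.2109 -0.1207 = 0.1602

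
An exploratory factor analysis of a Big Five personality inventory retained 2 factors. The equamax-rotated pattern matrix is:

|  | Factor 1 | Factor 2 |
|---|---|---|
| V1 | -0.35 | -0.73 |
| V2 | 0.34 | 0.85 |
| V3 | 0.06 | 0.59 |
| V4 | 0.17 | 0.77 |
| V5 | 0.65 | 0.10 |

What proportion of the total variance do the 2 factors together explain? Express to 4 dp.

0.5799

Communalities: 0.6554, 0.8381, 0.3517, 0.6218, 0.4325; Σh² = 2.8995.
Total variance with 5 standardized items is 5, so the solution explains 2.8995/5 = 0.5799.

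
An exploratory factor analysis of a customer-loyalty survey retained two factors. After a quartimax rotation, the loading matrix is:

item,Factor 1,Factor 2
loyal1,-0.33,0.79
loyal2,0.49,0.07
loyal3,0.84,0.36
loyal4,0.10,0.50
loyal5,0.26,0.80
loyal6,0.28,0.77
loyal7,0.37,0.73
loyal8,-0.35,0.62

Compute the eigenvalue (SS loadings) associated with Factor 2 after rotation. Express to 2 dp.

3.16

SS loadings for Factor 2 = 0.79² + 0.07² + 0.36² + 0.50² + 0.80² + 0.77² + 0.73² + 0.62² = 0.6241 + 0.0049 + 0.1296 + 0.2500 + 0.6400 + 0.5929 + 0.5329 + 0.3844 = 3.1588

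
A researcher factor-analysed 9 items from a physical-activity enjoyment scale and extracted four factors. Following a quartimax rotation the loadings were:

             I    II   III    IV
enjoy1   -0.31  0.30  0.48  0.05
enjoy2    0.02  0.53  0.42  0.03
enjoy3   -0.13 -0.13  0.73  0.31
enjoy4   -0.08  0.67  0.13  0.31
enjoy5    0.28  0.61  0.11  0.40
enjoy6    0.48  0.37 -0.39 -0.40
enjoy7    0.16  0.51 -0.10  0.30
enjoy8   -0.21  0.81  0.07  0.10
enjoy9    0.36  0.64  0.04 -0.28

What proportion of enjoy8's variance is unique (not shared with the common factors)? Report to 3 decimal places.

0.285

h² = (-0.21)² + 0.81² + 0.07² + 0.10² = 0.0441 + 0.6561 + 0.0049 + 0.0100 = 0.7151
Uniqueness u² = 1 − h² = 1 − 0.7151 = 0.2849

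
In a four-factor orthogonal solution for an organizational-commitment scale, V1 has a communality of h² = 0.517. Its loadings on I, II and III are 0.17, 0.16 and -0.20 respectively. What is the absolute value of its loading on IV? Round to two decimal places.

Under orthogonal rotation h² = Σλ², so λ_IV² = h² − (0.0945) = 0.517 − 0.0945 = 0.4225.
|λ| = √0.4225 = 0.6500.

0.65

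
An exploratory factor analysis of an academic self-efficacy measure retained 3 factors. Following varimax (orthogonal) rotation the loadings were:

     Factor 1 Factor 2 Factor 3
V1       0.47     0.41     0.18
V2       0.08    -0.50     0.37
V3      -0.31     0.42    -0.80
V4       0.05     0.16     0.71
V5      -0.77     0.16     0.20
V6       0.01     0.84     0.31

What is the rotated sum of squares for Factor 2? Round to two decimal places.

SS loadings for Factor 2 = 0.41² + (-0.50)² + 0.42² + 0.16² + 0.16² + 0.84² = 0.1681 + 0.2500 + 0.1764 + 0.0256 + 0.0256 + 0.7056 = 1.3513

1.35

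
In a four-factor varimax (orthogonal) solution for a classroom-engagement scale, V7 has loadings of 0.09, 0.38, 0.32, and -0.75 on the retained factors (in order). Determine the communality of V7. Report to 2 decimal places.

h² = 0.09² + 0.38² + 0.32² + (-0.75)² = 0.0081 + 0.1444 + 0.1024 + 0.5625 = 0.8174

0.82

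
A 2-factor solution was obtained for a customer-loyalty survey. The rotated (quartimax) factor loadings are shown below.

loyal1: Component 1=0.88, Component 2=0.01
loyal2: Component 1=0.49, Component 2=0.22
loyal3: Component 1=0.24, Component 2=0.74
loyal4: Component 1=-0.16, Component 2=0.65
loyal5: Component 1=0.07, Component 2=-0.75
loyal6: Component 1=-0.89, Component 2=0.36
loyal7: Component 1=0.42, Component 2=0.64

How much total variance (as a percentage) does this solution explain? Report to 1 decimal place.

Communalities: 0.7745, 0.2885, 0.6052, 0.4481, 0.5674, 0.9217, 0.5860; Σh² = 4.1914.
Total variance with 7 standardized items is 7, so the solution explains 4.1914/7 = 0.5988 = 59.88%.

59.9%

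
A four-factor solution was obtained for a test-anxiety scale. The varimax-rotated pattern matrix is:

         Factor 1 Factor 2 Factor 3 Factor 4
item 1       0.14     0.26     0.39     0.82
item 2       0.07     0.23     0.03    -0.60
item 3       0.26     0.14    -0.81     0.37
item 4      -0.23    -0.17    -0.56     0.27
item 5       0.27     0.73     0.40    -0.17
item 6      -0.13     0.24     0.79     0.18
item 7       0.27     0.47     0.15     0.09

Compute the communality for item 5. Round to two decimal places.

0.79

h² = 0.27² + 0.73² + 0.40² + (-0.17)² = 0.0729 + 0.5329 + 0.1600 + 0.0289 = 0.7947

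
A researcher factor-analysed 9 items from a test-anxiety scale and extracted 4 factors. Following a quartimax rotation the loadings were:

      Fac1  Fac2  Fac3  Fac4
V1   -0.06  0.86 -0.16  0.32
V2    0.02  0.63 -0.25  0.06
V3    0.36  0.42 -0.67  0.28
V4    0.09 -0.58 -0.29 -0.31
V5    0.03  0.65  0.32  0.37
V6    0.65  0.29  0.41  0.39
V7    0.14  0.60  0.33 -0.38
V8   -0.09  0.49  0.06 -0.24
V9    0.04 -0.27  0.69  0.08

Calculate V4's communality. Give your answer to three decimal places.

h² = 0.09² + (-0.58)² + (-0.29)² + (-0.31)² = 0.0081 + 0.3364 + 0.0841 + 0.0961 = 0.5247

0.525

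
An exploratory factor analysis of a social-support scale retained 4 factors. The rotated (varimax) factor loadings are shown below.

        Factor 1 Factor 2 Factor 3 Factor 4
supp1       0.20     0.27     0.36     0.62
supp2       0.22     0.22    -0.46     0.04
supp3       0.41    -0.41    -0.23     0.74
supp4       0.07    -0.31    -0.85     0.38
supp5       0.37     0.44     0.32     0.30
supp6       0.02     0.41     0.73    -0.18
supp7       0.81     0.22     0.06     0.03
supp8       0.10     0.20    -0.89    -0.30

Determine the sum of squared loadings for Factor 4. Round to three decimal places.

1.291

SS loadings for Factor 4 = 0.62² + 0.04² + 0.74² + 0.38² + 0.30² + (-0.18)² + 0.03² + (-0.30)² = 0.3844 + 0.0016 + 0.5476 + 0.1444 + 0.0900 + 0.0324 + 0.0009 + 0.0900 = 1.2913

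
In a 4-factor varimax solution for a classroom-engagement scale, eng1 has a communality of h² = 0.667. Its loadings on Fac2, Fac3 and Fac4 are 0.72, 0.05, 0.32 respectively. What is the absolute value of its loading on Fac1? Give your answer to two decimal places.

0.21

Under orthogonal rotation h² = Σλ², so λ_Fac1² = h² − (0.6233) = 0.667 − 0.6233 = 0.0437.
|λ| = √0.0437 = 0.2090.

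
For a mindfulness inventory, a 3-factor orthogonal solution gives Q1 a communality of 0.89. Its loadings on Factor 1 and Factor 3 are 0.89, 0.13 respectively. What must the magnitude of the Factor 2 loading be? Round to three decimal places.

Under orthogonal rotation h² = Σλ², so λ_Factor 2² = h² − (0.8090) = 0.89 − 0.8090 = 0.0810.
|λ| = √0.0810 = 0.2846.

0.285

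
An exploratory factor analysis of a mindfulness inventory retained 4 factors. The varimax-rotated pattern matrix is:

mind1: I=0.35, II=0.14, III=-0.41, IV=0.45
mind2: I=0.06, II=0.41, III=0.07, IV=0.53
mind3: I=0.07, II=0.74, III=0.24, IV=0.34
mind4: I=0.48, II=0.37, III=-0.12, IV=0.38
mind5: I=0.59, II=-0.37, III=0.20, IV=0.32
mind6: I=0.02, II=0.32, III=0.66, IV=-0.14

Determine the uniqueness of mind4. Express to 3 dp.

0.474

h² = 0.48² + 0.37² + (-0.12)² + 0.38² = 0.2304 + 0.1369 + 0.0144 + 0.1444 = 0.5261
Uniqueness u² = 1 − h² = 1 − 0.5261 = 0.4739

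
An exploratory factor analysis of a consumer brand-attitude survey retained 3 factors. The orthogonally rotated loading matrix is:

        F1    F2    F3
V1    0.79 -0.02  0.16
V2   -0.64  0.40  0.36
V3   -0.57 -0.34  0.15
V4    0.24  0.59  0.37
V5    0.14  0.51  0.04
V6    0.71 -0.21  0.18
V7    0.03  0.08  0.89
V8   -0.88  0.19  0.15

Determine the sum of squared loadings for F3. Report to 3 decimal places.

SS loadings for F3 = 0.16² + 0.36² + 0.15² + 0.37² + 0.04² + 0.18² + 0.89² + 0.15² = 0.0256 + 0.1296 + 0.0225 + 0.1369 + 0.0016 + 0.0324 + 0.7921 + 0.0225 = 1.1632

1.163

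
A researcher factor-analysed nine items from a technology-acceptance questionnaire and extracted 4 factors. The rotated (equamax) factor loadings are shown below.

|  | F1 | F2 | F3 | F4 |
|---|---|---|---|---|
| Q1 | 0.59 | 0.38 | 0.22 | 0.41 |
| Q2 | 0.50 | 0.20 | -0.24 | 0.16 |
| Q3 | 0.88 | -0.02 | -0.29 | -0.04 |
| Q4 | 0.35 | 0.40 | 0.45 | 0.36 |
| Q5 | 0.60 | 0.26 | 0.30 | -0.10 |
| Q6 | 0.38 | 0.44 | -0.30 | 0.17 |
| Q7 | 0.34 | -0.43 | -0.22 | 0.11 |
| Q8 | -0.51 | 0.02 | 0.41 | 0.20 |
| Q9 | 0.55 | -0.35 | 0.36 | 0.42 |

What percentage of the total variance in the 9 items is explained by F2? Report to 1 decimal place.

10.2%

SS loadings for F2 = 0.38² + 0.20² + (-0.02)² + 0.40² + 0.26² + 0.44² + (-0.43)² + 0.02² + (-0.35)² = 0.9138
With 9 standardized items, total variance = 9. Proportion = 0.9138/9 = 0.1015 → 10.15%.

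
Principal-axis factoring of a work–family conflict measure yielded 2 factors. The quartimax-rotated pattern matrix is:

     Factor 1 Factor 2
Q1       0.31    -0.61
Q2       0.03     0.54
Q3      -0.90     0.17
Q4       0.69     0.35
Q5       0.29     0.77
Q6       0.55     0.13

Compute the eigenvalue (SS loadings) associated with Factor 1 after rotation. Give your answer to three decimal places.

SS loadings for Factor 1 = 0.31² + 0.03² + (-0.90)² + 0.69² + 0.29² + 0.55² = 0.0961 + 0.0009 + 0.8100 + 0.4761 + 0.0841 + 0.3025 = 1.7697

1.770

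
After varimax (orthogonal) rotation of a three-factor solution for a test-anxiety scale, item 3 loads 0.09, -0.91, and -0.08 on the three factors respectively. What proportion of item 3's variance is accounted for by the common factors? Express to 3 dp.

0.843

h² = 0.09² + (-0.91)² + (-0.08)² = 0.0081 + 0.8281 + 0.0064 = 0.8426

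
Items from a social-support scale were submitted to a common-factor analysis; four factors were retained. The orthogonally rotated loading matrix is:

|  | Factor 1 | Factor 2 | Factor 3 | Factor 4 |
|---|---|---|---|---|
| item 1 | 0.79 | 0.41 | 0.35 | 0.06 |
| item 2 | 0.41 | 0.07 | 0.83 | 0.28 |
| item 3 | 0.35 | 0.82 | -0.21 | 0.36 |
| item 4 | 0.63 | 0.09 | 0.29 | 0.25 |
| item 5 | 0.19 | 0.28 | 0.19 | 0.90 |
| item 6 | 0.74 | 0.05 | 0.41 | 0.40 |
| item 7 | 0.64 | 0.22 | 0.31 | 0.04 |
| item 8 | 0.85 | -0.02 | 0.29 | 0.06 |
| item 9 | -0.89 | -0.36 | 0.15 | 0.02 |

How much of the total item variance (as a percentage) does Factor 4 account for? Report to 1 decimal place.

SS loadings for Factor 4 = 0.06² + 0.28² + 0.36² + 0.25² + 0.90² + 0.40² + 0.04² + 0.06² + 0.02² = 1.2497
With 9 standardized items, total variance = 9. Proportion = 1.2497/9 = 0.1389 → 13.89%.

13.9%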